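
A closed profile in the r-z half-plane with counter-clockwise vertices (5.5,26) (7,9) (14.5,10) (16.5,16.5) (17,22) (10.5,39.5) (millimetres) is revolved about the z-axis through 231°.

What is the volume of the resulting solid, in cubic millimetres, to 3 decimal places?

Volume = 10156.047 mm³

Profile (r,z), 6 vertices: (5.5,26) (7,9) (14.5,10) (16.5,16.5) (17,22) (10.5,39.5)
edge 0: (5.5,26)→(7,9)  cross = 5.5·9 − 7·26 = -132.5000; (r_i+r_j)·cross = 12.5·-132.5000 = -1656.2500
edge 1: (7,9)→(14.5,10)  cross = 7·10 − 14.5·9 = -60.5000; (r_i+r_j)·cross = 21.5·-60.5000 = -1300.7500
edge 2: (14.5,10)→(16.5,16.5)  cross = 14.5·16.5 − 16.5·10 = 74.2500; (r_i+r_j)·cross = 31·74.2500 = 2301.7500
edge 3: (16.5,16.5)→(17,22)  cross = 16.5·22 − 17·16.5 = 82.5000; (r_i+r_j)·cross = 33.5·82.5000 = 2763.7500
edge 4: (17,22)→(10.5,39.5)  cross = 17·39.5 − 10.5·22 = 440.5000; (r_i+r_j)·cross = 27.5·440.5000 = 12113.7500
edge 5: (10.5,39.5)→(5.5,26)  cross = 10.5·26 − 5.5·39.5 = 55.7500; (r_i+r_j)·cross = 16·55.7500 = 892.0000
Σcross = 460.0000 → A = |Σcross|/2 = 230.0000 mm²
Σ(r_i+r_j)·cross = 15114.2500 → first moment M = |Σ|/6 = 2519.0417
R_c = M/A = 2519.0417/230.0000 = 10.9524 mm
θ = 231° = 4.031711 rad
V = θ·R_c·A = 4.031711·10.9524·230.0000 = 10156.047 mm³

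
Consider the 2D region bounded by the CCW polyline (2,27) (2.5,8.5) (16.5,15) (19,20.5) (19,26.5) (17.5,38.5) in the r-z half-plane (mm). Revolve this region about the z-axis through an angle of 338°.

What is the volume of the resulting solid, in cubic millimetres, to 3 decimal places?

Profile (r,z), 6 vertices: (2,27) (2.5,8.5) (16.5,15) (19,20.5) (19,26.5) (17.5,38.5)
edge 0: (2,27)→(2.5,8.5)  cross = 2·8.5 − 2.5·27 = -50.5000; (r_i+r_j)·cross = 4.5·-50.5000 = -227.2500
edge 1: (2.5,8.5)→(16.5,15)  cross = 2.5·15 − 16.5·8.5 = -102.7500; (r_i+r_j)·cross = 19·-102.7500 = -1952.2500
edge 2: (16.5,15)→(19,20.5)  cross = 16.5·20.5 − 19·15 = 53.2500; (r_i+r_j)·cross = 35.5·53.2500 = 1890.3750
edge 3: (19,20.5)→(19,26.5)  cross = 19·26.5 − 19·20.5 = 114.0000; (r_i+r_j)·cross = 38·114.0000 = 4332.0000
edge 4: (19,26.5)→(17.5,38.5)  cross = 19·38.5 − 17.5·26.5 = 267.7500; (r_i+r_j)·cross = 36.5·267.7500 = 9772.8750
edge 5: (17.5,38.5)→(2,27)  cross = 17.5·27 − 2·38.5 = 395.5000; (r_i+r_j)·cross = 19.5·395.5000 = 7712.2500
Σcross = 677.2500 → A = |Σcross|/2 = 338.6250 mm²
Σ(r_i+r_j)·cross = 21528.0000 → first moment M = |Σ|/6 = 3588.0000
R_c = M/A = 3588.0000/338.6250 = 10.5958 mm
θ = 338° = 5.899213 rad
V = θ·R_c·A = 5.899213·10.5958·338.6250 = 21166.376 mm³

Volume = 21166.376 mm³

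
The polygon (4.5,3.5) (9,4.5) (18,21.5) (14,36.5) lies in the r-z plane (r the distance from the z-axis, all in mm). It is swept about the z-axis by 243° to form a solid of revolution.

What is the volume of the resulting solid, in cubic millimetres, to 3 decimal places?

Profile (r,z), 4 vertices: (4.5,3.5) (9,4.5) (18,21.5) (14,36.5)
edge 0: (4.5,3.5)→(9,4.5)  cross = 4.5·4.5 − 9·3.5 = -11.2500; (r_i+r_j)·cross = 13.5·-11.2500 = -151.8750
edge 1: (9,4.5)→(18,21.5)  cross = 9·21.5 − 18·4.5 = 112.5000; (r_i+r_j)·cross = 27·112.5000 = 3037.5000
edge 2: (18,21.5)→(14,36.5)  cross = 18·36.5 − 14·21.5 = 356.0000; (r_i+r_j)·cross = 32·356.0000 = 11392.0000
edge 3: (14,36.5)→(4.5,3.5)  cross = 14·3.5 − 4.5·36.5 = -115.2500; (r_i+r_j)·cross = 18.5·-115.2500 = -2132.1250
Σcross = 342.0000 → A = |Σcross|/2 = 171.0000 mm²
Σ(r_i+r_j)·cross = 12145.5000 → first moment M = |Σ|/6 = 2024.2500
R_c = M/A = 2024.2500/171.0000 = 11.8377 mm
θ = 243° = 4.241150 rad
V = θ·R_c·A = 4.241150·11.8377·171.0000 = 8585.148 mm³

Volume = 8585.148 mm³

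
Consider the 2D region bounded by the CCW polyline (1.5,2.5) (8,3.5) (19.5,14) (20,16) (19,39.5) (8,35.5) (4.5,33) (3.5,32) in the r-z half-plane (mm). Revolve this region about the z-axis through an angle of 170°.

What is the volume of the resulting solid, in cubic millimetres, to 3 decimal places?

Volume = 15970.384 mm³

Profile (r,z), 8 vertices: (1.5,2.5) (8,3.5) (19.5,14) (20,16) (19,39.5) (8,35.5) (4.5,33) (3.5,32)
edge 0: (1.5,2.5)→(8,3.5)  cross = 1.5·3.5 − 8·2.5 = -14.7500; (r_i+r_j)·cross = 9.5·-14.7500 = -140.1250
edge 1: (8,3.5)→(19.5,14)  cross = 8·14 − 19.5·3.5 = 43.7500; (r_i+r_j)·cross = 27.5·43.7500 = 1203.1250
edge 2: (19.5,14)→(20,16)  cross = 19.5·16 − 20·14 = 32.0000; (r_i+r_j)·cross = 39.5·32.0000 = 1264.0000
edge 3: (20,16)→(19,39.5)  cross = 20·39.5 − 19·16 = 486.0000; (r_i+r_j)·cross = 39·486.0000 = 18954.0000
edge 4: (19,39.5)→(8,35.5)  cross = 19·35.5 − 8·39.5 = 358.5000; (r_i+r_j)·cross = 27·358.5000 = 9679.5000
edge 5: (8,35.5)→(4.5,33)  cross = 8·33 − 4.5·35.5 = 104.2500; (r_i+r_j)·cross = 12.5·104.2500 = 1303.1250
edge 6: (4.5,33)→(3.5,32)  cross = 4.5·32 − 3.5·33 = 28.5000; (r_i+r_j)·cross = 8·28.5000 = 228.0000
edge 7: (3.5,32)→(1.5,2.5)  cross = 3.5·2.5 − 1.5·32 = -39.2500; (r_i+r_j)·cross = 5·-39.2500 = -196.2500
Σcross = 999.0000 → A = |Σcross|/2 = 499.5000 mm²
Σ(r_i+r_j)·cross = 32295.3750 → first moment M = |Σ|/6 = 5382.5625
R_c = M/A = 5382.5625/499.5000 = 10.7759 mm
θ = 170° = 2.967060 rad
V = θ·R_c·A = 2.967060·10.7759·499.5000 = 15970.384 mm³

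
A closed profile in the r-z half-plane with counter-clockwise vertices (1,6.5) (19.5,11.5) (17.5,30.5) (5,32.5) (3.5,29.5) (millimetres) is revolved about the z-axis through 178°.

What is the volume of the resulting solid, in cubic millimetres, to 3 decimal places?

Profile (r,z), 5 vertices: (1,6.5) (19.5,11.5) (17.5,30.5) (5,32.5) (3.5,29.5)
edge 0: (1,6.5)→(19.5,11.5)  cross = 1·11.5 − 19.5·6.5 = -115.2500; (r_i+r_j)·cross = 20.5·-115.2500 = -2362.6250
edge 1: (19.5,11.5)→(17.5,30.5)  cross = 19.5·30.5 − 17.5·11.5 = 393.5000; (r_i+r_j)·cross = 37·393.5000 = 14559.5000
edge 2: (17.5,30.5)→(5,32.5)  cross = 17.5·32.5 − 5·30.5 = 416.2500; (r_i+r_j)·cross = 22.5·416.2500 = 9365.6250
edge 3: (5,32.5)→(3.5,29.5)  cross = 5·29.5 − 3.5·32.5 = 33.7500; (r_i+r_j)·cross = 8.5·33.7500 = 286.8750
edge 4: (3.5,29.5)→(1,6.5)  cross = 3.5·6.5 − 1·29.5 = -6.7500; (r_i+r_j)·cross = 4.5·-6.7500 = -30.3750
Σcross = 721.5000 → A = |Σcross|/2 = 360.7500 mm²
Σ(r_i+r_j)·cross = 21819.0000 → first moment M = |Σ|/6 = 3636.5000
R_c = M/A = 3636.5000/360.7500 = 10.0804 mm
θ = 178° = 3.106686 rad
V = θ·R_c·A = 3.106686·10.0804·360.7500 = 11297.464 mm³

Volume = 11297.464 mm³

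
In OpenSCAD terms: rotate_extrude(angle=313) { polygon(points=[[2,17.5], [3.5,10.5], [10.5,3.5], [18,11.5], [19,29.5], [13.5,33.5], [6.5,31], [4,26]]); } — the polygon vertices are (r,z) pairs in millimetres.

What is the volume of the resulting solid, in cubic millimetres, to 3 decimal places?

Profile (r,z), 8 vertices: (2,17.5) (3.5,10.5) (10.5,3.5) (18,11.5) (19,29.5) (13.5,33.5) (6.5,31) (4,26)
edge 0: (2,17.5)→(3.5,10.5)  cross = 2·10.5 − 3.5·17.5 = -40.2500; (r_i+r_j)·cross = 5.5·-40.2500 = -221.3750
edge 1: (3.5,10.5)→(10.5,3.5)  cross = 3.5·3.5 − 10.5·10.5 = -98.0000; (r_i+r_j)·cross = 14·-98.0000 = -1372.0000
edge 2: (10.5,3.5)→(18,11.5)  cross = 10.5·11.5 − 18·3.5 = 57.7500; (r_i+r_j)·cross = 28.5·57.7500 = 1645.8750
edge 3: (18,11.5)→(19,29.5)  cross = 18·29.5 − 19·11.5 = 312.5000; (r_i+r_j)·cross = 37·312.5000 = 11562.5000
edge 4: (19,29.5)→(13.5,33.5)  cross = 19·33.5 − 13.5·29.5 = 238.2500; (r_i+r_j)·cross = 32.5·238.2500 = 7743.1250
edge 5: (13.5,33.5)→(6.5,31)  cross = 13.5·31 − 6.5·33.5 = 200.7500; (r_i+r_j)·cross = 20·200.7500 = 4015.0000
edge 6: (6.5,31)→(4,26)  cross = 6.5·26 − 4·31 = 45.0000; (r_i+r_j)·cross = 10.5·45.0000 = 472.5000
edge 7: (4,26)→(2,17.5)  cross = 4·17.5 − 2·26 = 18.0000; (r_i+r_j)·cross = 6·18.0000 = 108.0000
Σcross = 734.0000 → A = |Σcross|/2 = 367.0000 mm²
Σ(r_i+r_j)·cross = 23953.6250 → first moment M = |Σ|/6 = 3992.2708
R_c = M/A = 3992.2708/367.0000 = 10.8781 mm
θ = 313° = 5.462881 rad
V = θ·R_c·A = 5.462881·10.8781·367.0000 = 21809.299 mm³

Volume = 21809.299 mm³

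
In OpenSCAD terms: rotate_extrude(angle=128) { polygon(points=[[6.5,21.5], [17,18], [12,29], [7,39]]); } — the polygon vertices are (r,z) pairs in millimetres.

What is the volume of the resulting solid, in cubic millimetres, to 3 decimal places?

Profile (r,z), 4 vertices: (6.5,21.5) (17,18) (12,29) (7,39)
edge 0: (6.5,21.5)→(17,18)  cross = 6.5·18 − 17·21.5 = -248.5000; (r_i+r_j)·cross = 23.5·-248.5000 = -5839.7500
edge 1: (17,18)→(12,29)  cross = 17·29 − 12·18 = 277.0000; (r_i+r_j)·cross = 29·277.0000 = 8033.0000
edge 2: (12,29)→(7,39)  cross = 12·39 − 7·29 = 265.0000; (r_i+r_j)·cross = 19·265.0000 = 5035.0000
edge 3: (7,39)→(6.5,21.5)  cross = 7·21.5 − 6.5·39 = -103.0000; (r_i+r_j)·cross = 13.5·-103.0000 = -1390.5000
Σcross = 190.5000 → A = |Σcross|/2 = 95.2500 mm²
Σ(r_i+r_j)·cross = 5837.7500 → first moment M = |Σ|/6 = 972.9583
R_c = M/A = 972.9583/95.2500 = 10.2148 mm
θ = 128° = 2.234021 rad
V = θ·R_c·A = 2.234021·10.2148·95.2500 = 2173.610 mm³

Volume = 2173.610 mm³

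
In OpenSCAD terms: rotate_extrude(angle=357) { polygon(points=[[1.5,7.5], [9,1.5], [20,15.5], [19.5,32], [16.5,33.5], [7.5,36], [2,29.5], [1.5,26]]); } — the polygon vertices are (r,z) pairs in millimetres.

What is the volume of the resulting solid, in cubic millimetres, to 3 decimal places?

Profile (r,z), 8 vertices: (1.5,7.5) (9,1.5) (20,15.5) (19.5,32) (16.5,33.5) (7.5,36) (2,29.5) (1.5,26)
edge 0: (1.5,7.5)→(9,1.5)  cross = 1.5·1.5 − 9·7.5 = -65.2500; (r_i+r_j)·cross = 10.5·-65.2500 = -685.1250
edge 1: (9,1.5)→(20,15.5)  cross = 9·15.5 − 20·1.5 = 109.5000; (r_i+r_j)·cross = 29·109.5000 = 3175.5000
edge 2: (20,15.5)→(19.5,32)  cross = 20·32 − 19.5·15.5 = 337.7500; (r_i+r_j)·cross = 39.5·337.7500 = 13341.1250
edge 3: (19.5,32)→(16.5,33.5)  cross = 19.5·33.5 − 16.5·32 = 125.2500; (r_i+r_j)·cross = 36·125.2500 = 4509.0000
edge 4: (16.5,33.5)→(7.5,36)  cross = 16.5·36 − 7.5·33.5 = 342.7500; (r_i+r_j)·cross = 24·342.7500 = 8226.0000
edge 5: (7.5,36)→(2,29.5)  cross = 7.5·29.5 − 2·36 = 149.2500; (r_i+r_j)·cross = 9.5·149.2500 = 1417.8750
edge 6: (2,29.5)→(1.5,26)  cross = 2·26 − 1.5·29.5 = 7.7500; (r_i+r_j)·cross = 3.5·7.7500 = 27.1250
edge 7: (1.5,26)→(1.5,7.5)  cross = 1.5·7.5 − 1.5·26 = -27.7500; (r_i+r_j)·cross = 3·-27.7500 = -83.2500
Σcross = 979.2500 → A = |Σcross|/2 = 489.6250 mm²
Σ(r_i+r_j)·cross = 29928.2500 → first moment M = |Σ|/6 = 4988.0417
R_c = M/A = 4988.0417/489.6250 = 10.1875 mm
θ = 357° = 6.230825 rad
V = θ·R_c·A = 6.230825·10.1875·489.6250 = 31079.617 mm³

Volume = 31079.617 mm³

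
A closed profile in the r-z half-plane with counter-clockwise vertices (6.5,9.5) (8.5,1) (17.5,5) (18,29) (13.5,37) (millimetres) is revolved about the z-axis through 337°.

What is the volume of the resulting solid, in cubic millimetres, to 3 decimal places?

Volume = 20350.153 mm³

Profile (r,z), 5 vertices: (6.5,9.5) (8.5,1) (17.5,5) (18,29) (13.5,37)
edge 0: (6.5,9.5)→(8.5,1)  cross = 6.5·1 − 8.5·9.5 = -74.2500; (r_i+r_j)·cross = 15·-74.2500 = -1113.7500
edge 1: (8.5,1)→(17.5,5)  cross = 8.5·5 − 17.5·1 = 25.0000; (r_i+r_j)·cross = 26·25.0000 = 650.0000
edge 2: (17.5,5)→(18,29)  cross = 17.5·29 − 18·5 = 417.5000; (r_i+r_j)·cross = 35.5·417.5000 = 14821.2500
edge 3: (18,29)→(13.5,37)  cross = 18·37 − 13.5·29 = 274.5000; (r_i+r_j)·cross = 31.5·274.5000 = 8646.7500
edge 4: (13.5,37)→(6.5,9.5)  cross = 13.5·9.5 − 6.5·37 = -112.2500; (r_i+r_j)·cross = 20·-112.2500 = -2245.0000
Σcross = 530.5000 → A = |Σcross|/2 = 265.2500 mm²
Σ(r_i+r_j)·cross = 20759.2500 → first moment M = |Σ|/6 = 3459.8750
R_c = M/A = 3459.8750/265.2500 = 13.0438 mm
θ = 337° = 5.881760 rad
V = θ·R_c·A = 5.881760·13.0438·265.2500 = 20350.153 mm³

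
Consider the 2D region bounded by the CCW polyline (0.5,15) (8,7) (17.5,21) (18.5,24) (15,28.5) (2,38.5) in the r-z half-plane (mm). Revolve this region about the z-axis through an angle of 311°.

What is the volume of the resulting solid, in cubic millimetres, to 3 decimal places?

Profile (r,z), 6 vertices: (0.5,15) (8,7) (17.5,21) (18.5,24) (15,28.5) (2,38.5)
edge 0: (0.5,15)→(8,7)  cross = 0.5·7 − 8·15 = -116.5000; (r_i+r_j)·cross = 8.5·-116.5000 = -990.2500
edge 1: (8,7)→(17.5,21)  cross = 8·21 − 17.5·7 = 45.5000; (r_i+r_j)·cross = 25.5·45.5000 = 1160.2500
edge 2: (17.5,21)→(18.5,24)  cross = 17.5·24 − 18.5·21 = 31.5000; (r_i+r_j)·cross = 36·31.5000 = 1134.0000
edge 3: (18.5,24)→(15,28.5)  cross = 18.5·28.5 − 15·24 = 167.2500; (r_i+r_j)·cross = 33.5·167.2500 = 5602.8750
edge 4: (15,28.5)→(2,38.5)  cross = 15·38.5 − 2·28.5 = 520.5000; (r_i+r_j)·cross = 17·520.5000 = 8848.5000
edge 5: (2,38.5)→(0.5,15)  cross = 2·15 − 0.5·38.5 = 10.7500; (r_i+r_j)·cross = 2.5·10.7500 = 26.8750
Σcross = 659.0000 → A = |Σcross|/2 = 329.5000 mm²
Σ(r_i+r_j)·cross = 15782.2500 → first moment M = |Σ|/6 = 2630.3750
R_c = M/A = 2630.3750/329.5000 = 7.9829 mm
θ = 311° = 5.427974 rad
V = θ·R_c·A = 5.427974·7.9829·329.5000 = 14277.607 mm³

Volume = 14277.607 mm³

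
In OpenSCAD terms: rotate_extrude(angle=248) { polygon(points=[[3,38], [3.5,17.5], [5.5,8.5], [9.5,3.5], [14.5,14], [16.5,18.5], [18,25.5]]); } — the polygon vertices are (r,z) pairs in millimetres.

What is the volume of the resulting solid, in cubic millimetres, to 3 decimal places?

Profile (r,z), 7 vertices: (3,38) (3.5,17.5) (5.5,8.5) (9.5,3.5) (14.5,14) (16.5,18.5) (18,25.5)
edge 0: (3,38)→(3.5,17.5)  cross = 3·17.5 − 3.5·38 = -80.5000; (r_i+r_j)·cross = 6.5·-80.5000 = -523.2500
edge 1: (3.5,17.5)→(5.5,8.5)  cross = 3.5·8.5 − 5.5·17.5 = -66.5000; (r_i+r_j)·cross = 9·-66.5000 = -598.5000
edge 2: (5.5,8.5)→(9.5,3.5)  cross = 5.5·3.5 − 9.5·8.5 = -61.5000; (r_i+r_j)·cross = 15·-61.5000 = -922.5000
edge 3: (9.5,3.5)→(14.5,14)  cross = 9.5·14 − 14.5·3.5 = 82.2500; (r_i+r_j)·cross = 24·82.2500 = 1974.0000
edge 4: (14.5,14)→(16.5,18.5)  cross = 14.5·18.5 − 16.5·14 = 37.2500; (r_i+r_j)·cross = 31·37.2500 = 1154.7500
edge 5: (16.5,18.5)→(18,25.5)  cross = 16.5·25.5 − 18·18.5 = 87.7500; (r_i+r_j)·cross = 34.5·87.7500 = 3027.3750
edge 6: (18,25.5)→(3,38)  cross = 18·38 − 3·25.5 = 607.5000; (r_i+r_j)·cross = 21·607.5000 = 12757.5000
Σcross = 606.2500 → A = |Σcross|/2 = 303.1250 mm²
Σ(r_i+r_j)·cross = 16869.3750 → first moment M = |Σ|/6 = 2811.5625
R_c = M/A = 2811.5625/303.1250 = 9.2753 mm
θ = 248° = 4.328417 rad
V = θ·R_c·A = 4.328417·9.2753·303.1250 = 12169.614 mm³

Volume = 12169.614 mm³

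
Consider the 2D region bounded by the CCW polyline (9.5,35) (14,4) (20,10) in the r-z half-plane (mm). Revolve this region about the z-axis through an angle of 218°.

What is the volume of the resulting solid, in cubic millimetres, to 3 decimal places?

Volume = 5875.590 mm³

Profile (r,z), 3 vertices: (9.5,35) (14,4) (20,10)
edge 0: (9.5,35)→(14,4)  cross = 9.5·4 − 14·35 = -452.0000; (r_i+r_j)·cross = 23.5·-452.0000 = -10622.0000
edge 1: (14,4)→(20,10)  cross = 14·10 − 20·4 = 60.0000; (r_i+r_j)·cross = 34·60.0000 = 2040.0000
edge 2: (20,10)→(9.5,35)  cross = 20·35 − 9.5·10 = 605.0000; (r_i+r_j)·cross = 29.5·605.0000 = 17847.5000
Σcross = 213.0000 → A = |Σcross|/2 = 106.5000 mm²
Σ(r_i+r_j)·cross = 9265.5000 → first moment M = |Σ|/6 = 1544.2500
R_c = M/A = 1544.2500/106.5000 = 14.5000 mm
θ = 218° = 3.804818 rad
V = θ·R_c·A = 3.804818·14.5000·106.5000 = 5875.590 mm³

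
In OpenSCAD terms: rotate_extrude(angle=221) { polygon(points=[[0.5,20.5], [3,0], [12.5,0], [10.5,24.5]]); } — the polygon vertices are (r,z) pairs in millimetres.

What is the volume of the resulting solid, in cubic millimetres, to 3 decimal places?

Profile (r,z), 4 vertices: (0.5,20.5) (3,0) (12.5,0) (10.5,24.5)
edge 0: (0.5,20.5)→(3,0)  cross = 0.5·0 − 3·20.5 = -61.5000; (r_i+r_j)·cross = 3.5·-61.5000 = -215.2500
edge 1: (3,0)→(12.5,0)  cross = 3·0 − 12.5·0 = 0.0000; (r_i+r_j)·cross = 15.5·0.0000 = 0.0000
edge 2: (12.5,0)→(10.5,24.5)  cross = 12.5·24.5 − 10.5·0 = 306.2500; (r_i+r_j)·cross = 23·306.2500 = 7043.7500
edge 3: (10.5,24.5)→(0.5,20.5)  cross = 10.5·20.5 − 0.5·24.5 = 203.0000; (r_i+r_j)·cross = 11·203.0000 = 2233.0000
Σcross = 447.7500 → A = |Σcross|/2 = 223.8750 mm²
Σ(r_i+r_j)·cross = 9061.5000 → first moment M = |Σ|/6 = 1510.2500
R_c = M/A = 1510.2500/223.8750 = 6.7460 mm
θ = 221° = 3.857178 rad
V = θ·R_c·A = 3.857178·6.7460·223.8750 = 5825.303 mm³

Volume = 5825.303 mm³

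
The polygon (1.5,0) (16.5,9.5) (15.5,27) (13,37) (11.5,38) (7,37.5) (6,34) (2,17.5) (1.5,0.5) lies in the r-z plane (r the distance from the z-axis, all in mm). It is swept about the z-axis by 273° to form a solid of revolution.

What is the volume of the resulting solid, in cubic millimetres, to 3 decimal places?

Profile (r,z), 9 vertices: (1.5,0) (16.5,9.5) (15.5,27) (13,37) (11.5,38) (7,37.5) (6,34) (2,17.5) (1.5,0.5)
edge 0: (1.5,0)→(16.5,9.5)  cross = 1.5·9.5 − 16.5·0 = 14.2500; (r_i+r_j)·cross = 18·14.2500 = 256.5000
edge 1: (16.5,9.5)→(15.5,27)  cross = 16.5·27 − 15.5·9.5 = 298.2500; (r_i+r_j)·cross = 32·298.2500 = 9544.0000
edge 2: (15.5,27)→(13,37)  cross = 15.5·37 − 13·27 = 222.5000; (r_i+r_j)·cross = 28.5·222.5000 = 6341.2500
edge 3: (13,37)→(11.5,38)  cross = 13·38 − 11.5·37 = 68.5000; (r_i+r_j)·cross = 24.5·68.5000 = 1678.2500
edge 4: (11.5,38)→(7,37.5)  cross = 11.5·37.5 − 7·38 = 165.2500; (r_i+r_j)·cross = 18.5·165.2500 = 3057.1250
edge 5: (7,37.5)→(6,34)  cross = 7·34 − 6·37.5 = 13.0000; (r_i+r_j)·cross = 13·13.0000 = 169.0000
edge 6: (6,34)→(2,17.5)  cross = 6·17.5 − 2·34 = 37.0000; (r_i+r_j)·cross = 8·37.0000 = 296.0000
edge 7: (2,17.5)→(1.5,0.5)  cross = 2·0.5 − 1.5·17.5 = -25.2500; (r_i+r_j)·cross = 3.5·-25.2500 = -88.3750
edge 8: (1.5,0.5)→(1.5,0)  cross = 1.5·0 − 1.5·0.5 = -0.7500; (r_i+r_j)·cross = 3·-0.7500 = -2.2500
Σcross = 792.7500 → A = |Σcross|/2 = 396.3750 mm²
Σ(r_i+r_j)·cross = 21251.5000 → first moment M = |Σ|/6 = 3541.9167
R_c = M/A = 3541.9167/396.3750 = 8.9358 mm
θ = 273° = 4.764749 rad
V = θ·R_c·A = 4.764749·8.9358·396.3750 = 16876.343 mm³

Volume = 16876.343 mm³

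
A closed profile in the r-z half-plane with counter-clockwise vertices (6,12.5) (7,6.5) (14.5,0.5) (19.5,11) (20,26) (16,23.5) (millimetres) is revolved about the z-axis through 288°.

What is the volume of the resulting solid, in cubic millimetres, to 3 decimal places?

Volume = 14315.924 mm³

Profile (r,z), 6 vertices: (6,12.5) (7,6.5) (14.5,0.5) (19.5,11) (20,26) (16,23.5)
edge 0: (6,12.5)→(7,6.5)  cross = 6·6.5 − 7·12.5 = -48.5000; (r_i+r_j)·cross = 13·-48.5000 = -630.5000
edge 1: (7,6.5)→(14.5,0.5)  cross = 7·0.5 − 14.5·6.5 = -90.7500; (r_i+r_j)·cross = 21.5·-90.7500 = -1951.1250
edge 2: (14.5,0.5)→(19.5,11)  cross = 14.5·11 − 19.5·0.5 = 149.7500; (r_i+r_j)·cross = 34·149.7500 = 5091.5000
edge 3: (19.5,11)→(20,26)  cross = 19.5·26 − 20·11 = 287.0000; (r_i+r_j)·cross = 39.5·287.0000 = 11336.5000
edge 4: (20,26)→(16,23.5)  cross = 20·23.5 − 16·26 = 54.0000; (r_i+r_j)·cross = 36·54.0000 = 1944.0000
edge 5: (16,23.5)→(6,12.5)  cross = 16·12.5 − 6·23.5 = 59.0000; (r_i+r_j)·cross = 22·59.0000 = 1298.0000
Σcross = 410.5000 → A = |Σcross|/2 = 205.2500 mm²
Σ(r_i+r_j)·cross = 17088.3750 → first moment M = |Σ|/6 = 2848.0625
R_c = M/A = 2848.0625/205.2500 = 13.8761 mm
θ = 288° = 5.026548 rad
V = θ·R_c·A = 5.026548·13.8761·205.2500 = 14315.924 mm³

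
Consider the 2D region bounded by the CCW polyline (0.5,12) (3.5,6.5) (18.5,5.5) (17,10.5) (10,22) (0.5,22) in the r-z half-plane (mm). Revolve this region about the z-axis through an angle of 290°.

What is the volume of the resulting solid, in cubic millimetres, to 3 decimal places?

Volume = 8985.875 mm³

Profile (r,z), 6 vertices: (0.5,12) (3.5,6.5) (18.5,5.5) (17,10.5) (10,22) (0.5,22)
edge 0: (0.5,12)→(3.5,6.5)  cross = 0.5·6.5 − 3.5·12 = -38.7500; (r_i+r_j)·cross = 4·-38.7500 = -155.0000
edge 1: (3.5,6.5)→(18.5,5.5)  cross = 3.5·5.5 − 18.5·6.5 = -101.0000; (r_i+r_j)·cross = 22·-101.0000 = -2222.0000
edge 2: (18.5,5.5)→(17,10.5)  cross = 18.5·10.5 − 17·5.5 = 100.7500; (r_i+r_j)·cross = 35.5·100.7500 = 3576.6250
edge 3: (17,10.5)→(10,22)  cross = 17·22 − 10·10.5 = 269.0000; (r_i+r_j)·cross = 27·269.0000 = 7263.0000
edge 4: (10,22)→(0.5,22)  cross = 10·22 − 0.5·22 = 209.0000; (r_i+r_j)·cross = 10.5·209.0000 = 2194.5000
edge 5: (0.5,22)→(0.5,12)  cross = 0.5·12 − 0.5·22 = -5.0000; (r_i+r_j)·cross = 1·-5.0000 = -5.0000
Σcross = 434.0000 → A = |Σcross|/2 = 217.0000 mm²
Σ(r_i+r_j)·cross = 10652.1250 → first moment M = |Σ|/6 = 1775.3542
R_c = M/A = 1775.3542/217.0000 = 8.1814 mm
θ = 290° = 5.061455 rad
V = θ·R_c·A = 5.061455·8.1814·217.0000 = 8985.875 mm³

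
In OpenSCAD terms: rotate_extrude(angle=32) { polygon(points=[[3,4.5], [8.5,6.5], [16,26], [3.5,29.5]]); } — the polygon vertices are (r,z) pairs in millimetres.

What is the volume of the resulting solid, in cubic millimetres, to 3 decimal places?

Profile (r,z), 4 vertices: (3,4.5) (8.5,6.5) (16,26) (3.5,29.5)
edge 0: (3,4.5)→(8.5,6.5)  cross = 3·6.5 − 8.5·4.5 = -18.7500; (r_i+r_j)·cross = 11.5·-18.7500 = -215.6250
edge 1: (8.5,6.5)→(16,26)  cross = 8.5·26 − 16·6.5 = 117.0000; (r_i+r_j)·cross = 24.5·117.0000 = 2866.5000
edge 2: (16,26)→(3.5,29.5)  cross = 16·29.5 − 3.5·26 = 381.0000; (r_i+r_j)·cross = 19.5·381.0000 = 7429.5000
edge 3: (3.5,29.5)→(3,4.5)  cross = 3.5·4.5 − 3·29.5 = -72.7500; (r_i+r_j)·cross = 6.5·-72.7500 = -472.8750
Σcross = 406.5000 → A = |Σcross|/2 = 203.2500 mm²
Σ(r_i+r_j)·cross = 9607.5000 → first moment M = |Σ|/6 = 1601.2500
R_c = M/A = 1601.2500/203.2500 = 7.8782 mm
θ = 32° = 0.558505 rad
V = θ·R_c·A = 0.558505·7.8782·203.2500 = 894.307 mm³

Volume = 894.307 mm³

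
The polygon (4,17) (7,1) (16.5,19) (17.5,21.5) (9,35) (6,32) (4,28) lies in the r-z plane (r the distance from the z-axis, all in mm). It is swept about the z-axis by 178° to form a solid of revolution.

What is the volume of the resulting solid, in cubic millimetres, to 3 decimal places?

Volume = 7534.102 mm³

Profile (r,z), 7 vertices: (4,17) (7,1) (16.5,19) (17.5,21.5) (9,35) (6,32) (4,28)
edge 0: (4,17)→(7,1)  cross = 4·1 − 7·17 = -115.0000; (r_i+r_j)·cross = 11·-115.0000 = -1265.0000
edge 1: (7,1)→(16.5,19)  cross = 7·19 − 16.5·1 = 116.5000; (r_i+r_j)·cross = 23.5·116.5000 = 2737.7500
edge 2: (16.5,19)→(17.5,21.5)  cross = 16.5·21.5 − 17.5·19 = 22.2500; (r_i+r_j)·cross = 34·22.2500 = 756.5000
edge 3: (17.5,21.5)→(9,35)  cross = 17.5·35 − 9·21.5 = 419.0000; (r_i+r_j)·cross = 26.5·419.0000 = 11103.5000
edge 4: (9,35)→(6,32)  cross = 9·32 − 6·35 = 78.0000; (r_i+r_j)·cross = 15·78.0000 = 1170.0000
edge 5: (6,32)→(4,28)  cross = 6·28 − 4·32 = 40.0000; (r_i+r_j)·cross = 10·40.0000 = 400.0000
edge 6: (4,28)→(4,17)  cross = 4·17 − 4·28 = -44.0000; (r_i+r_j)·cross = 8·-44.0000 = -352.0000
Σcross = 516.7500 → A = |Σcross|/2 = 258.3750 mm²
Σ(r_i+r_j)·cross = 14550.7500 → first moment M = |Σ|/6 = 2425.1250
R_c = M/A = 2425.1250/258.3750 = 9.3861 mm
θ = 178° = 3.106686 rad
V = θ·R_c·A = 3.106686·9.3861·258.3750 = 7534.102 mm³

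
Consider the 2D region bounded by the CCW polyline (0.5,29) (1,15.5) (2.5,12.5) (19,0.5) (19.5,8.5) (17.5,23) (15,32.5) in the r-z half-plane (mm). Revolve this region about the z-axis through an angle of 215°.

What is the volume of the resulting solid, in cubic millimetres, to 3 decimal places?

Profile (r,z), 7 vertices: (0.5,29) (1,15.5) (2.5,12.5) (19,0.5) (19.5,8.5) (17.5,23) (15,32.5)
edge 0: (0.5,29)→(1,15.5)  cross = 0.5·15.5 − 1·29 = -21.2500; (r_i+r_j)·cross = 1.5·-21.2500 = -31.8750
edge 1: (1,15.5)→(2.5,12.5)  cross = 1·12.5 − 2.5·15.5 = -26.2500; (r_i+r_j)·cross = 3.5·-26.2500 = -91.8750
edge 2: (2.5,12.5)→(19,0.5)  cross = 2.5·0.5 − 19·12.5 = -236.2500; (r_i+r_j)·cross = 21.5·-236.2500 = -5079.3750
edge 3: (19,0.5)→(19.5,8.5)  cross = 19·8.5 − 19.5·0.5 = 151.7500; (r_i+r_j)·cross = 38.5·151.7500 = 5842.3750
edge 4: (19.5,8.5)→(17.5,23)  cross = 19.5·23 − 17.5·8.5 = 299.7500; (r_i+r_j)·cross = 37·299.7500 = 11090.7500
edge 5: (17.5,23)→(15,32.5)  cross = 17.5·32.5 − 15·23 = 223.7500; (r_i+r_j)·cross = 32.5·223.7500 = 7271.8750
edge 6: (15,32.5)→(0.5,29)  cross = 15·29 − 0.5·32.5 = 418.7500; (r_i+r_j)·cross = 15.5·418.7500 = 6490.6250
Σcross = 810.2500 → A = |Σcross|/2 = 405.1250 mm²
Σ(r_i+r_j)·cross = 25492.5000 → first moment M = |Σ|/6 = 4248.7500
R_c = M/A = 4248.7500/405.1250 = 10.4875 mm
θ = 215° = 3.752458 rad
V = θ·R_c·A = 3.752458·10.4875·405.1250 = 15943.255 mm³

Volume = 15943.255 mm³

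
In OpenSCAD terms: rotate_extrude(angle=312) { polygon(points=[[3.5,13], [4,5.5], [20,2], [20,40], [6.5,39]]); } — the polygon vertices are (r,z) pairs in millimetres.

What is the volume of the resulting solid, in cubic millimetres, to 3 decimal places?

Profile (r,z), 5 vertices: (3.5,13) (4,5.5) (20,2) (20,40) (6.5,39)
edge 0: (3.5,13)→(4,5.5)  cross = 3.5·5.5 − 4·13 = -32.7500; (r_i+r_j)·cross = 7.5·-32.7500 = -245.6250
edge 1: (4,5.5)→(20,2)  cross = 4·2 − 20·5.5 = -102.0000; (r_i+r_j)·cross = 24·-102.0000 = -2448.0000
edge 2: (20,2)→(20,40)  cross = 20·40 − 20·2 = 760.0000; (r_i+r_j)·cross = 40·760.0000 = 30400.0000
edge 3: (20,40)→(6.5,39)  cross = 20·39 − 6.5·40 = 520.0000; (r_i+r_j)·cross = 26.5·520.0000 = 13780.0000
edge 4: (6.5,39)→(3.5,13)  cross = 6.5·13 − 3.5·39 = -52.0000; (r_i+r_j)·cross = 10·-52.0000 = -520.0000
Σcross = 1093.2500 → A = |Σcross|/2 = 546.6250 mm²
Σ(r_i+r_j)·cross = 40966.3750 → first moment M = |Σ|/6 = 6827.7292
R_c = M/A = 6827.7292/546.6250 = 12.4907 mm
θ = 312° = 5.445427 rad
V = θ·R_c·A = 5.445427·12.4907·546.6250 = 37179.903 mm³

Volume = 37179.903 mm³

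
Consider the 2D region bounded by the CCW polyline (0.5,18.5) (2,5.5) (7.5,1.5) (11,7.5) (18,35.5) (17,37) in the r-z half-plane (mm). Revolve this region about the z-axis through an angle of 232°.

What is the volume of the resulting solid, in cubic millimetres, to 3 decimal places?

Profile (r,z), 6 vertices: (0.5,18.5) (2,5.5) (7.5,1.5) (11,7.5) (18,35.5) (17,37)
edge 0: (0.5,18.5)→(2,5.5)  cross = 0.5·5.5 − 2·18.5 = -34.2500; (r_i+r_j)·cross = 2.5·-34.2500 = -85.6250
edge 1: (2,5.5)→(7.5,1.5)  cross = 2·1.5 − 7.5·5.5 = -38.2500; (r_i+r_j)·cross = 9.5·-38.2500 = -363.3750
edge 2: (7.5,1.5)→(11,7.5)  cross = 7.5·7.5 − 11·1.5 = 39.7500; (r_i+r_j)·cross = 18.5·39.7500 = 735.3750
edge 3: (11,7.5)→(18,35.5)  cross = 11·35.5 − 18·7.5 = 255.5000; (r_i+r_j)·cross = 29·255.5000 = 7409.5000
edge 4: (18,35.5)→(17,37)  cross = 18·37 − 17·35.5 = 62.5000; (r_i+r_j)·cross = 35·62.5000 = 2187.5000
edge 5: (17,37)→(0.5,18.5)  cross = 17·18.5 − 0.5·37 = 296.0000; (r_i+r_j)·cross = 17.5·296.0000 = 5180.0000
Σcross = 581.2500 → A = |Σcross|/2 = 290.6250 mm²
Σ(r_i+r_j)·cross = 15063.3750 → first moment M = |Σ|/6 = 2510.5625
R_c = M/A = 2510.5625/290.6250 = 8.6385 mm
θ = 232° = 4.049164 rad
V = θ·R_c·A = 4.049164·8.6385·290.6250 = 10165.679 mm³

Volume = 10165.679 mm³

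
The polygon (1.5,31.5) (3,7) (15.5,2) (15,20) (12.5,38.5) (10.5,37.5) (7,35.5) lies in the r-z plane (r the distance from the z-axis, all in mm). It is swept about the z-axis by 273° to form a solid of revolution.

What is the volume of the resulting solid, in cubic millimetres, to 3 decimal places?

Volume = 15967.070 mm³

Profile (r,z), 7 vertices: (1.5,31.5) (3,7) (15.5,2) (15,20) (12.5,38.5) (10.5,37.5) (7,35.5)
edge 0: (1.5,31.5)→(3,7)  cross = 1.5·7 − 3·31.5 = -84.0000; (r_i+r_j)·cross = 4.5·-84.0000 = -378.0000
edge 1: (3,7)→(15.5,2)  cross = 3·2 − 15.5·7 = -102.5000; (r_i+r_j)·cross = 18.5·-102.5000 = -1896.2500
edge 2: (15.5,2)→(15,20)  cross = 15.5·20 − 15·2 = 280.0000; (r_i+r_j)·cross = 30.5·280.0000 = 8540.0000
edge 3: (15,20)→(12.5,38.5)  cross = 15·38.5 − 12.5·20 = 327.5000; (r_i+r_j)·cross = 27.5·327.5000 = 9006.2500
edge 4: (12.5,38.5)→(10.5,37.5)  cross = 12.5·37.5 − 10.5·38.5 = 64.5000; (r_i+r_j)·cross = 23·64.5000 = 1483.5000
edge 5: (10.5,37.5)→(7,35.5)  cross = 10.5·35.5 − 7·37.5 = 110.2500; (r_i+r_j)·cross = 17.5·110.2500 = 1929.3750
edge 6: (7,35.5)→(1.5,31.5)  cross = 7·31.5 − 1.5·35.5 = 167.2500; (r_i+r_j)·cross = 8.5·167.2500 = 1421.6250
Σcross = 763.0000 → A = |Σcross|/2 = 381.5000 mm²
Σ(r_i+r_j)·cross = 20106.5000 → first moment M = |Σ|/6 = 3351.0833
R_c = M/A = 3351.0833/381.5000 = 8.7840 mm
θ = 273° = 4.764749 rad
V = θ·R_c·A = 4.764749·8.7840·381.5000 = 15967.070 mm³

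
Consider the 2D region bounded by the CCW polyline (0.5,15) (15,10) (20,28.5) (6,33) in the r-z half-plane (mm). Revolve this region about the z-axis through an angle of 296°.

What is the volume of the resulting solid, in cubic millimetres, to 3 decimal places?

Profile (r,z), 4 vertices: (0.5,15) (15,10) (20,28.5) (6,33)
edge 0: (0.5,15)→(15,10)  cross = 0.5·10 − 15·15 = -220.0000; (r_i+r_j)·cross = 15.5·-220.0000 = -3410.0000
edge 1: (15,10)→(20,28.5)  cross = 15·28.5 − 20·10 = 227.5000; (r_i+r_j)·cross = 35·227.5000 = 7962.5000
edge 2: (20,28.5)→(6,33)  cross = 20·33 − 6·28.5 = 489.0000; (r_i+r_j)·cross = 26·489.0000 = 12714.0000
edge 3: (6,33)→(0.5,15)  cross = 6·15 − 0.5·33 = 73.5000; (r_i+r_j)·cross = 6.5·73.5000 = 477.7500
Σcross = 570.0000 → A = |Σcross|/2 = 285.0000 mm²
Σ(r_i+r_j)·cross = 17744.2500 → first moment M = |Σ|/6 = 2957.3750
R_c = M/A = 2957.3750/285.0000 = 10.3768 mm
θ = 296° = 5.166175 rad
V = θ·R_c·A = 5.166175·10.3768·285.0000 = 15278.316 mm³

Volume = 15278.316 mm³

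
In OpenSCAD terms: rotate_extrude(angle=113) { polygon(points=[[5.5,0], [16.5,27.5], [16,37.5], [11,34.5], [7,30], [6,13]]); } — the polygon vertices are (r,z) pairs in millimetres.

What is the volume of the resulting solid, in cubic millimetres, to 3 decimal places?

Profile (r,z), 6 vertices: (5.5,0) (16.5,27.5) (16,37.5) (11,34.5) (7,30) (6,13)
edge 0: (5.5,0)→(16.5,27.5)  cross = 5.5·27.5 − 16.5·0 = 151.2500; (r_i+r_j)·cross = 22·151.2500 = 3327.5000
edge 1: (16.5,27.5)→(16,37.5)  cross = 16.5·37.5 − 16·27.5 = 178.7500; (r_i+r_j)·cross = 32.5·178.7500 = 5809.3750
edge 2: (16,37.5)→(11,34.5)  cross = 16·34.5 − 11·37.5 = 139.5000; (r_i+r_j)·cross = 27·139.5000 = 3766.5000
edge 3: (11,34.5)→(7,30)  cross = 11·30 − 7·34.5 = 88.5000; (r_i+r_j)·cross = 18·88.5000 = 1593.0000
edge 4: (7,30)→(6,13)  cross = 7·13 − 6·30 = -89.0000; (r_i+r_j)·cross = 13·-89.0000 = -1157.0000
edge 5: (6,13)→(5.5,0)  cross = 6·0 − 5.5·13 = -71.5000; (r_i+r_j)·cross = 11.5·-71.5000 = -822.2500
Σcross = 397.5000 → A = |Σcross|/2 = 198.7500 mm²
Σ(r_i+r_j)·cross = 12517.1250 → first moment M = |Σ|/6 = 2086.1875
R_c = M/A = 2086.1875/198.7500 = 10.4965 mm
θ = 113° = 1.972222 rad
V = θ·R_c·A = 1.972222·10.4965·198.7500 = 4114.425 mm³

Volume = 4114.425 mm³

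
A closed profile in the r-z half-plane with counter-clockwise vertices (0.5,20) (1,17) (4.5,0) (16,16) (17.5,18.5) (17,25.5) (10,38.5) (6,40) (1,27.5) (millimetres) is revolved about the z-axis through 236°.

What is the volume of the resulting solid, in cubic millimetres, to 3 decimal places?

Volume = 14069.224 mm³

Profile (r,z), 9 vertices: (0.5,20) (1,17) (4.5,0) (16,16) (17.5,18.5) (17,25.5) (10,38.5) (6,40) (1,27.5)
edge 0: (0.5,20)→(1,17)  cross = 0.5·17 − 1·20 = -11.5000; (r_i+r_j)·cross = 1.5·-11.5000 = -17.2500
edge 1: (1,17)→(4.5,0)  cross = 1·0 − 4.5·17 = -76.5000; (r_i+r_j)·cross = 5.5·-76.5000 = -420.7500
edge 2: (4.5,0)→(16,16)  cross = 4.5·16 − 16·0 = 72.0000; (r_i+r_j)·cross = 20.5·72.0000 = 1476.0000
edge 3: (16,16)→(17.5,18.5)  cross = 16·18.5 − 17.5·16 = 16.0000; (r_i+r_j)·cross = 33.5·16.0000 = 536.0000
edge 4: (17.5,18.5)→(17,25.5)  cross = 17.5·25.5 − 17·18.5 = 131.7500; (r_i+r_j)·cross = 34.5·131.7500 = 4545.3750
edge 5: (17,25.5)→(10,38.5)  cross = 17·38.5 − 10·25.5 = 399.5000; (r_i+r_j)·cross = 27·399.5000 = 10786.5000
edge 6: (10,38.5)→(6,40)  cross = 10·40 − 6·38.5 = 169.0000; (r_i+r_j)·cross = 16·169.0000 = 2704.0000
edge 7: (6,40)→(1,27.5)  cross = 6·27.5 − 1·40 = 125.0000; (r_i+r_j)·cross = 7·125.0000 = 875.0000
edge 8: (1,27.5)→(0.5,20)  cross = 1·20 − 0.5·27.5 = 6.2500; (r_i+r_j)·cross = 1.5·6.2500 = 9.3750
Σcross = 831.5000 → A = |Σcross|/2 = 415.7500 mm²
Σ(r_i+r_j)·cross = 20494.2500 → first moment M = |Σ|/6 = 3415.7083
R_c = M/A = 3415.7083/415.7500 = 8.2158 mm
θ = 236° = 4.118977 rad
V = θ·R_c·A = 4.118977·8.2158·415.7500 = 14069.224 mm³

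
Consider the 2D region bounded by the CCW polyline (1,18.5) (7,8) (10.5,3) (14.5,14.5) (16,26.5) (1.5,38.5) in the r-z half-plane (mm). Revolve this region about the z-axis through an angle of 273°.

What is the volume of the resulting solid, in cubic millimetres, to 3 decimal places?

Volume = 12186.143 mm³

Profile (r,z), 6 vertices: (1,18.5) (7,8) (10.5,3) (14.5,14.5) (16,26.5) (1.5,38.5)
edge 0: (1,18.5)→(7,8)  cross = 1·8 − 7·18.5 = -121.5000; (r_i+r_j)·cross = 8·-121.5000 = -972.0000
edge 1: (7,8)→(10.5,3)  cross = 7·3 − 10.5·8 = -63.0000; (r_i+r_j)·cross = 17.5·-63.0000 = -1102.5000
edge 2: (10.5,3)→(14.5,14.5)  cross = 10.5·14.5 − 14.5·3 = 108.7500; (r_i+r_j)·cross = 25·108.7500 = 2718.7500
edge 3: (14.5,14.5)→(16,26.5)  cross = 14.5·26.5 − 16·14.5 = 152.2500; (r_i+r_j)·cross = 30.5·152.2500 = 4643.6250
edge 4: (16,26.5)→(1.5,38.5)  cross = 16·38.5 − 1.5·26.5 = 576.2500; (r_i+r_j)·cross = 17.5·576.2500 = 10084.3750
edge 5: (1.5,38.5)→(1,18.5)  cross = 1.5·18.5 − 1·38.5 = -10.7500; (r_i+r_j)·cross = 2.5·-10.7500 = -26.8750
Σcross = 642.0000 → A = |Σcross|/2 = 321.0000 mm²
Σ(r_i+r_j)·cross = 15345.3750 → first moment M = |Σ|/6 = 2557.5625
R_c = M/A = 2557.5625/321.0000 = 7.9675 mm
θ = 273° = 4.764749 rad
V = θ·R_c·A = 4.764749·7.9675·321.0000 = 12186.143 mm³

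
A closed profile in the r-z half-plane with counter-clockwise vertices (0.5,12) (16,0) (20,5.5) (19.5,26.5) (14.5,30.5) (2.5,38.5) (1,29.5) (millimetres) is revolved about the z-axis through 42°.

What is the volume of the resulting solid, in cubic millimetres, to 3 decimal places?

Volume = 3930.169 mm³

Profile (r,z), 7 vertices: (0.5,12) (16,0) (20,5.5) (19.5,26.5) (14.5,30.5) (2.5,38.5) (1,29.5)
edge 0: (0.5,12)→(16,0)  cross = 0.5·0 − 16·12 = -192.0000; (r_i+r_j)·cross = 16.5·-192.0000 = -3168.0000
edge 1: (16,0)→(20,5.5)  cross = 16·5.5 − 20·0 = 88.0000; (r_i+r_j)·cross = 36·88.0000 = 3168.0000
edge 2: (20,5.5)→(19.5,26.5)  cross = 20·26.5 − 19.5·5.5 = 422.7500; (r_i+r_j)·cross = 39.5·422.7500 = 16698.6250
edge 3: (19.5,26.5)→(14.5,30.5)  cross = 19.5·30.5 − 14.5·26.5 = 210.5000; (r_i+r_j)·cross = 34·210.5000 = 7157.0000
edge 4: (14.5,30.5)→(2.5,38.5)  cross = 14.5·38.5 − 2.5·30.5 = 482.0000; (r_i+r_j)·cross = 17·482.0000 = 8194.0000
edge 5: (2.5,38.5)→(1,29.5)  cross = 2.5·29.5 − 1·38.5 = 35.2500; (r_i+r_j)·cross = 3.5·35.2500 = 123.3750
edge 6: (1,29.5)→(0.5,12)  cross = 1·12 − 0.5·29.5 = -2.7500; (r_i+r_j)·cross = 1.5·-2.7500 = -4.1250
Σcross = 1043.7500 → A = |Σcross|/2 = 521.8750 mm²
Σ(r_i+r_j)·cross = 32168.8750 → first moment M = |Σ|/6 = 5361.4792
R_c = M/A = 5361.4792/521.8750 = 10.2735 mm
θ = 42° = 0.733038 rad
V = θ·R_c·A = 0.733038·10.2735·521.8750 = 3930.169 mm³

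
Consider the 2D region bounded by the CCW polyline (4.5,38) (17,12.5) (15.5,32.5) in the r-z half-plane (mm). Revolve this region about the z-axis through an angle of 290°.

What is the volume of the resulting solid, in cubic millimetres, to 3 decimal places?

Profile (r,z), 3 vertices: (4.5,38) (17,12.5) (15.5,32.5)
edge 0: (4.5,38)→(17,12.5)  cross = 4.5·12.5 − 17·38 = -589.7500; (r_i+r_j)·cross = 21.5·-589.7500 = -12679.6250
edge 1: (17,12.5)→(15.5,32.5)  cross = 17·32.5 − 15.5·12.5 = 358.7500; (r_i+r_j)·cross = 32.5·358.7500 = 11659.3750
edge 2: (15.5,32.5)→(4.5,38)  cross = 15.5·38 − 4.5·32.5 = 442.7500; (r_i+r_j)·cross = 20·442.7500 = 8855.0000
Σcross = 211.7500 → A = |Σcross|/2 = 105.8750 mm²
Σ(r_i+r_j)·cross = 7834.7500 → first moment M = |Σ|/6 = 1305.7917
R_c = M/A = 1305.7917/105.8750 = 12.3333 mm
θ = 290° = 5.061455 rad
V = θ·R_c·A = 5.061455·12.3333·105.8750 = 6609.206 mm³

Volume = 6609.206 mm³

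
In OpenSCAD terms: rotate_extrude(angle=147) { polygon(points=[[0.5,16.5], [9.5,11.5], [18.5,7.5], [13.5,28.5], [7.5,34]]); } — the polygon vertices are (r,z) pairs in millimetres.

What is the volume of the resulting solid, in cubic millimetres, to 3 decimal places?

Volume = 6056.714 mm³

Profile (r,z), 5 vertices: (0.5,16.5) (9.5,11.5) (18.5,7.5) (13.5,28.5) (7.5,34)
edge 0: (0.5,16.5)→(9.5,11.5)  cross = 0.5·11.5 − 9.5·16.5 = -151.0000; (r_i+r_j)·cross = 10·-151.0000 = -1510.0000
edge 1: (9.5,11.5)→(18.5,7.5)  cross = 9.5·7.5 − 18.5·11.5 = -141.5000; (r_i+r_j)·cross = 28·-141.5000 = -3962.0000
edge 2: (18.5,7.5)→(13.5,28.5)  cross = 18.5·28.5 − 13.5·7.5 = 426.0000; (r_i+r_j)·cross = 32·426.0000 = 13632.0000
edge 3: (13.5,28.5)→(7.5,34)  cross = 13.5·34 − 7.5·28.5 = 245.2500; (r_i+r_j)·cross = 21·245.2500 = 5150.2500
edge 4: (7.5,34)→(0.5,16.5)  cross = 7.5·16.5 − 0.5·34 = 106.7500; (r_i+r_j)·cross = 8·106.7500 = 854.0000
Σcross = 485.5000 → A = |Σcross|/2 = 242.7500 mm²
Σ(r_i+r_j)·cross = 14164.2500 → first moment M = |Σ|/6 = 2360.7083
R_c = M/A = 2360.7083/242.7500 = 9.7249 mm
θ = 147° = 2.565634 rad
V = θ·R_c·A = 2.565634·9.7249·242.7500 = 6056.714 mm³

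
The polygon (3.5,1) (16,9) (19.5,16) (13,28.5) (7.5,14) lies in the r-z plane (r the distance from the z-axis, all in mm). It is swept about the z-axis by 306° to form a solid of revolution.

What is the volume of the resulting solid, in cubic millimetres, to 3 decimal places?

Profile (r,z), 5 vertices: (3.5,1) (16,9) (19.5,16) (13,28.5) (7.5,14)
edge 0: (3.5,1)→(16,9)  cross = 3.5·9 − 16·1 = 15.5000; (r_i+r_j)·cross = 19.5·15.5000 = 302.2500
edge 1: (16,9)→(19.5,16)  cross = 16·16 − 19.5·9 = 80.5000; (r_i+r_j)·cross = 35.5·80.5000 = 2857.7500
edge 2: (19.5,16)→(13,28.5)  cross = 19.5·28.5 − 13·16 = 347.7500; (r_i+r_j)·cross = 32.5·347.7500 = 11301.8750
edge 3: (13,28.5)→(7.5,14)  cross = 13·14 − 7.5·28.5 = -31.7500; (r_i+r_j)·cross = 20.5·-31.7500 = -650.8750
edge 4: (7.5,14)→(3.5,1)  cross = 7.5·1 − 3.5·14 = -41.5000; (r_i+r_j)·cross = 11·-41.5000 = -456.5000
Σcross = 370.5000 → A = |Σcross|/2 = 185.2500 mm²
Σ(r_i+r_j)·cross = 13354.5000 → first moment M = |Σ|/6 = 2225.7500
R_c = M/A = 2225.7500/185.2500 = 12.0148 mm
θ = 306° = 5.340708 rad
V = θ·R_c·A = 5.340708·12.0148·185.2500 = 11887.080 mm³

Volume = 11887.080 mm³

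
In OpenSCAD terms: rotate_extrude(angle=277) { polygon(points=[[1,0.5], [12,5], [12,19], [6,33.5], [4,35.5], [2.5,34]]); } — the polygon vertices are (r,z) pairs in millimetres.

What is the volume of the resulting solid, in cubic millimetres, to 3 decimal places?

Profile (r,z), 6 vertices: (1,0.5) (12,5) (12,19) (6,33.5) (4,35.5) (2.5,34)
edge 0: (1,0.5)→(12,5)  cross = 1·5 − 12·0.5 = -1.0000; (r_i+r_j)·cross = 13·-1.0000 = -13.0000
edge 1: (12,5)→(12,19)  cross = 12·19 − 12·5 = 168.0000; (r_i+r_j)·cross = 24·168.0000 = 4032.0000
edge 2: (12,19)→(6,33.5)  cross = 12·33.5 − 6·19 = 288.0000; (r_i+r_j)·cross = 18·288.0000 = 5184.0000
edge 3: (6,33.5)→(4,35.5)  cross = 6·35.5 − 4·33.5 = 79.0000; (r_i+r_j)·cross = 10·79.0000 = 790.0000
edge 4: (4,35.5)→(2.5,34)  cross = 4·34 − 2.5·35.5 = 47.2500; (r_i+r_j)·cross = 6.5·47.2500 = 307.1250
edge 5: (2.5,34)→(1,0.5)  cross = 2.5·0.5 − 1·34 = -32.7500; (r_i+r_j)·cross = 3.5·-32.7500 = -114.6250
Σcross = 548.5000 → A = |Σcross|/2 = 274.2500 mm²
Σ(r_i+r_j)·cross = 10185.5000 → first moment M = |Σ|/6 = 1697.5833
R_c = M/A = 1697.5833/274.2500 = 6.1899 mm
θ = 277° = 4.834562 rad
V = θ·R_c·A = 4.834562·6.1899·274.2500 = 8207.072 mm³

Volume = 8207.072 mm³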